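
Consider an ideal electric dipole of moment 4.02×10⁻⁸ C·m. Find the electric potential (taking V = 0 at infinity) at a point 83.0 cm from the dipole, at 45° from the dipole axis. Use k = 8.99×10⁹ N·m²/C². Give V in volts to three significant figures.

The dipole potential is V = kp cosθ / r².
V = (8.99×10⁹)(4.02×10⁻⁸)·cos45° / (0.830)² = 370.9 V.

V ≈ 371 V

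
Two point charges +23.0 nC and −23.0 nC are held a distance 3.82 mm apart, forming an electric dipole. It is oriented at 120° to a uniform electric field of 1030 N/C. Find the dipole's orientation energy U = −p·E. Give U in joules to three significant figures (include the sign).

U ≈ 4.52×10⁻⁸ J

Dipole moment p = qd = (2.30×10⁻⁸ C)(0.00382 m) = 8.786×10⁻¹¹ C·m.
U = −p·E = −pE cosθ.
U = −(8.786×10⁻¹¹)(1030)·cos120° = 4.525×10⁻⁸ J.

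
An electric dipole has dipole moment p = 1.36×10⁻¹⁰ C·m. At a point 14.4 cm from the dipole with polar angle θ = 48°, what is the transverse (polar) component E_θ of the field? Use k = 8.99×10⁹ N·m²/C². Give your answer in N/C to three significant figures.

For a dipole, E_θ = (kp sinθ)/r³.
kp/r³ = (8.99×10⁹)(1.36×10⁻¹⁰)/(0.144)³ = 409.5 N/C.
E_θ = 409.5·sin48° = 304.3 N/C.

E_θ ≈ 304 N/C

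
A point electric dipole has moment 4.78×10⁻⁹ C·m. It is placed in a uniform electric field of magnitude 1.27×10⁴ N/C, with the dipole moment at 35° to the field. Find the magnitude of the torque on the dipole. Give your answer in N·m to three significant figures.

τ ≈ 3.48×10⁻⁵ N·m

Torque on an electric dipole: τ = pE sinθ.
τ = (4.78×10⁻⁹)(1.27×10⁴)·sin35° = 3.482×10⁻⁵ N·m.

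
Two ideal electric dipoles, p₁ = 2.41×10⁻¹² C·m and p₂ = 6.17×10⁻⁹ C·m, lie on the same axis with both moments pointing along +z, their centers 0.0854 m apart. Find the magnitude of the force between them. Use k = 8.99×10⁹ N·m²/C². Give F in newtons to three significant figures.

F ≈ 1.51×10⁻⁵ N

On-axis field of dipole 1 at distance r: E = 2kp₁/r³. Force on dipole 2 is F = p₂·dE/dr (gradient along axis).
dE/dr = −6kp₁/r⁴, so |F| = 6kp₁p₂/r⁴ (attractive for aligned moments).
F = 6(8.99×10⁹)(2.41×10⁻¹²)(6.17×10⁻⁹)/(0.0854)⁴ = 1.508×10⁻⁵ N.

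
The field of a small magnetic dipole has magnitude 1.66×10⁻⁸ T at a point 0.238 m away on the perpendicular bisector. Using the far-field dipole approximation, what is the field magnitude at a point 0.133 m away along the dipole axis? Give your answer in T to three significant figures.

B ≈ 1.90×10⁻⁷ T

Dipole fields scale as 1/r³ in the far field.
The axial field is twice the equatorial field at the same r, so the geometry factor is 2/1.
B₂ = B₁ · (2/1) · (r₁/r₂)³ = 1.66×10⁻⁸ · 2 · (0.238/0.133)³.
(r₁/r₂)³ = (1.789)³ = 5.73.
B₂ ≈ 1.902×10⁻⁷ T.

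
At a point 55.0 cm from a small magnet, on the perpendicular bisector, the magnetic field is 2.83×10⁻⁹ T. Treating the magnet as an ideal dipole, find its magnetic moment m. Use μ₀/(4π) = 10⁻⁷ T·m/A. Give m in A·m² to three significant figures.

In the equatorial plane B = (μ₀/4π)·m/r³, so m = Br³·4π/(μ₀).
m = (2.83×10⁻⁹)·(0.550)³ / (10⁻⁷) = 0.004708 A·m².

m ≈ 0.00471 A·m²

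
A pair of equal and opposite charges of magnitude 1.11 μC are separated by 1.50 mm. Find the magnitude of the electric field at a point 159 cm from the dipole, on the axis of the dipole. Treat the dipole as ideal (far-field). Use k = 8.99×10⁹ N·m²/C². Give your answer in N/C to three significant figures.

E ≈ 7.45 N/C

Dipole moment p = qd = (1.11×10⁻⁶ C)(0.00150 m) = 1.665×10⁻⁹ C·m.
On the dipole axis E = 2kp/r³.
E = 2·(8.99×10⁹)(1.665×10⁻⁹) / (1.59)³ = 7.448 N/C.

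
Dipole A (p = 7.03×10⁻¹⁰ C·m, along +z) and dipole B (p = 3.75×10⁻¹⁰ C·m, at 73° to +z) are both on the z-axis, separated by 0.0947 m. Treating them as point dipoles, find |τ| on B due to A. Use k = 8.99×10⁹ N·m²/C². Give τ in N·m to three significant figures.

The second dipole sits on the axis of the first, so the field there is axial: E₁ = 2kp₁/r³ along +z.
E₁ = 2(8.99×10⁹)(7.03×10⁻¹⁰)/(0.0947)³ = 1.488×10⁴ N/C.
Torque on the second dipole: τ = p₂ E₁ sinθ.
τ = (3.75×10⁻¹⁰)(1.488×10⁴)·sin73° = 5.337×10⁻⁶ N·m.

τ ≈ 5.34×10⁻⁶ N·m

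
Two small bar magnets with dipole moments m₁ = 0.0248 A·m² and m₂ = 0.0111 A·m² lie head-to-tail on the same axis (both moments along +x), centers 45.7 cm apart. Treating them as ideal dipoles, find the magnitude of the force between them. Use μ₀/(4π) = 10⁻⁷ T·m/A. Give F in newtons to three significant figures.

F ≈ 3.79×10⁻⁹ N

On-axis B of dipole 1: B = (μ₀/4π)·2m₁/r³. Force on dipole 2: F = m₂·dB/dr.
dB/dr = −(μ₀/4π)·6m₁/r⁴, so |F| = (μ₀/4π)·6m₁m₂/r⁴.
F = 6(10⁻⁷)(0.0248)(0.0111)/(0.457)⁴ = 3.787×10⁻⁹ N.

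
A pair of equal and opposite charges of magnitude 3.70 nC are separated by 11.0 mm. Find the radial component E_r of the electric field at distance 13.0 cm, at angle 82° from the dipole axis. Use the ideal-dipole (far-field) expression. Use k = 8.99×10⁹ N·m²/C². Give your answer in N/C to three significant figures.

E_r ≈ 46.4 N/C

Dipole moment p = qd = (3.70×10⁻⁹ C)(0.0110 m) = 4.07×10⁻¹¹ C·m.
For a dipole, E_r = (2kp cosθ)/r³.
kp/r³ = (8.99×10⁹)(4.07×10⁻¹¹)/(0.130)³ = 166.5 N/C.
E_r = 2·166.5·cos82° = 46.36 N/C.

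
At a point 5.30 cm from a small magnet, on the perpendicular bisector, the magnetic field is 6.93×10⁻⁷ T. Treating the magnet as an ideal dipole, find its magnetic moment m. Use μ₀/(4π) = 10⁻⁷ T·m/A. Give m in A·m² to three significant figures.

m ≈ 0.00103 A·m²

In the equatorial plane B = (μ₀/4π)·m/r³, so m = Br³·4π/(μ₀).
m = (6.93×10⁻⁷)·(0.0530)³ / (10⁻⁷) = 0.001032 A·m².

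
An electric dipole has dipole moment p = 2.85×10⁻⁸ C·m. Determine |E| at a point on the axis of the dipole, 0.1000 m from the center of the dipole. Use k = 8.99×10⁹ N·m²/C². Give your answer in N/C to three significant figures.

On the dipole axis E = 2kp/r³.
E = 2·(8.99×10⁹)(2.85×10⁻⁸) / (0.100)³ = 5.124×10⁵ N/C.

E ≈ 5.12×10⁵ N/C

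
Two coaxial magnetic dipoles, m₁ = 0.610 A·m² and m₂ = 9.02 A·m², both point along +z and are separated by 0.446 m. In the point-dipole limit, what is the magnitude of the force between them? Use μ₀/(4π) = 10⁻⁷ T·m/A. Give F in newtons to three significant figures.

F ≈ 8.34×10⁻⁵ N

On-axis B of dipole 1: B = (μ₀/4π)·2m₁/r³. Force on dipole 2: F = m₂·dB/dr.
dB/dr = −(μ₀/4π)·6m₁/r⁴, so |F| = (μ₀/4π)·6m₁m₂/r⁴.
F = 6(10⁻⁷)(0.610)(9.02)/(0.446)⁴ = 8.343×10⁻⁵ N.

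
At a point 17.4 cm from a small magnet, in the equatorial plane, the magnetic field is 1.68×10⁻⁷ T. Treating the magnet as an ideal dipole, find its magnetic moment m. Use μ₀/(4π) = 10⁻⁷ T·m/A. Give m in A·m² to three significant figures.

In the equatorial plane B = (μ₀/4π)·m/r³, so m = Br³·4π/(μ₀).
m = (1.68×10⁻⁷)·(0.174)³ / (10⁻⁷) = 0.008850 A·m².

m ≈ 0.00885 A·m²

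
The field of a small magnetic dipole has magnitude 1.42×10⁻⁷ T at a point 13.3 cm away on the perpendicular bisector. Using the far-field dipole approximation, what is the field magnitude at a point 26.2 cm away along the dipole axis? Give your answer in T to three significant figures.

B ≈ 3.72×10⁻⁸ T

Dipole fields scale as 1/r³ in the far field.
The axial field is twice the equatorial field at the same r, so the geometry factor is 2/1.
B₂ = B₁ · (2/1) · (r₁/r₂)³ = 1.42×10⁻⁷ · 2 · (13.3/26.2)³.
(r₁/r₂)³ = (0.5076)³ = 0.1308.
B₂ ≈ 3.715×10⁻⁸ T.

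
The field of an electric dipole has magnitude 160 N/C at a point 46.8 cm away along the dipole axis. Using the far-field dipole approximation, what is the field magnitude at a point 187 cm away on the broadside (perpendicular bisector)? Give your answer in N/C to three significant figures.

Dipole fields scale as 1/r³ in the far field.
The axial field is twice the equatorial field at the same r, so the geometry factor is 1/2.
E₂ = E₁ · (1/2) · (r₁/r₂)³ = 160 · 0.5 · (46.8/187)³.
(r₁/r₂)³ = (0.2503)³ = 0.01568.
E₂ ≈ 1.254 N/C.

E ≈ 1.25 N/C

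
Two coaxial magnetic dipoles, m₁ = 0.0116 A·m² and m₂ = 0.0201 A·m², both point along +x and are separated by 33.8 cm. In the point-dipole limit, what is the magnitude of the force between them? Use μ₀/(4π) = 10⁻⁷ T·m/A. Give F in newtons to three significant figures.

F ≈ 1.07×10⁻⁸ N

On-axis B of dipole 1: B = (μ₀/4π)·2m₁/r³. Force on dipole 2: F = m₂·dB/dr.
dB/dr = −(μ₀/4π)·6m₁/r⁴, so |F| = (μ₀/4π)·6m₁m₂/r⁴.
F = 6(10⁻⁷)(0.0116)(0.0201)/(0.338)⁴ = 1.072×10⁻⁸ N.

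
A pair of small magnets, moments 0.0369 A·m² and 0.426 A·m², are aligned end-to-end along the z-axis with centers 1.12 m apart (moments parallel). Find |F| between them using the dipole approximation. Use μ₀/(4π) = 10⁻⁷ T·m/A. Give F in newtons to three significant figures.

On-axis B of dipole 1: B = (μ₀/4π)·2m₁/r³. Force on dipole 2: F = m₂·dB/dr.
dB/dr = −(μ₀/4π)·6m₁/r⁴, so |F| = (μ₀/4π)·6m₁m₂/r⁴.
F = 6(10⁻⁷)(0.0369)(0.426)/(1.12)⁴ = 5.994×10⁻⁹ N.

F ≈ 5.99×10⁻⁹ N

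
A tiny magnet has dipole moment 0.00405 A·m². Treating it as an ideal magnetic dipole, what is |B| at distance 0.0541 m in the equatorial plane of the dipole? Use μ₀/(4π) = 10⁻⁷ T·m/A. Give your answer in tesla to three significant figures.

In the equatorial plane B = (μ₀/4π)·m/r³ (half the axial value).
B = (10⁻⁷)·(0.00405) / (0.0541)³ = 2.558×10⁻⁶ T.

B ≈ 2.56×10⁻⁶ T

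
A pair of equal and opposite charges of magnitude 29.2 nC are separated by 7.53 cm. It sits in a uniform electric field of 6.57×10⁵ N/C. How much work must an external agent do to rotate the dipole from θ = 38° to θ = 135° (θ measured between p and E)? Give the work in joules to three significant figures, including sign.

W ≈ 0.00216 J

Dipole moment p = qd = (2.92×10⁻⁸ C)(0.0753 m) = 2.199×10⁻⁹ C·m.
W_ext = ΔU = U(θ₂) − U(θ₁) = −pE cosθ₂ − (−pE cosθ₁) = pE(cosθ₁ − cosθ₂).
W = (2.199×10⁻⁹)(6.57×10⁵)·(cos38° − cos135°) = (0.001445)·(+1.4951) = 0.002160 J.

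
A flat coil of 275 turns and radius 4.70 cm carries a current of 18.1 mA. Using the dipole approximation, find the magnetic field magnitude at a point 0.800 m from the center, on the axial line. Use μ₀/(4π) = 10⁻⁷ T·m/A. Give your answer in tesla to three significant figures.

m = NIA = NIπa² = 275·(0.0181)·π·(0.0470)² = 0.03454 A·m².
On axis B = (μ₀/4π)·2m/r³.
B = 2·(10⁻⁷)·(0.03454) / (0.800)³ = 1.349×10⁻⁸ T.

B ≈ 1.35×10⁻⁸ T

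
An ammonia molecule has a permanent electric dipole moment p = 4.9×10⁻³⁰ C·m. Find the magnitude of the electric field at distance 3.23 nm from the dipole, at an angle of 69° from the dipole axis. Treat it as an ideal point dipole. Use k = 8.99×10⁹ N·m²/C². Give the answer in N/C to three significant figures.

At angle θ the dipole field magnitude is E = (kp/r³)·√(1 + 3cos²θ).
kp/r³ = (8.99×10⁹)(4.90×10⁻³⁰) / (3.23×10⁻⁹)³ = 1.307×10⁶ N/C.
√(1 + 3cos²69°) = √(1 + 3·0.1284) = √1.3853 ≈ 1.1770.
E ≈ 1.307×10⁶ × 1.177 = 1.539×10⁶ N/C.

E ≈ 1.54×10⁶ N/C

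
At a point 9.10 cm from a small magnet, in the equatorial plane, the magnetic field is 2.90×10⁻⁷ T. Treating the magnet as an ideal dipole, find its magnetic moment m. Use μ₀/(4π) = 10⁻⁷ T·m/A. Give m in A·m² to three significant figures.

In the equatorial plane B = (μ₀/4π)·m/r³, so m = Br³·4π/(μ₀).
m = (2.90×10⁻⁷)·(0.0910)³ / (10⁻⁷) = 0.002185 A·m².

m ≈ 0.00219 A·m²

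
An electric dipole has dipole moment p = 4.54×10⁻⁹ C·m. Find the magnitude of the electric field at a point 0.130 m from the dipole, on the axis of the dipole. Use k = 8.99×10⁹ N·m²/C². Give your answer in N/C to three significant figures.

E ≈ 3.72×10⁴ N/C

On the dipole axis E = 2kp/r³.
E = 2·(8.99×10⁹)(4.54×10⁻⁹) / (0.130)³ = 3.715×10⁴ N/C.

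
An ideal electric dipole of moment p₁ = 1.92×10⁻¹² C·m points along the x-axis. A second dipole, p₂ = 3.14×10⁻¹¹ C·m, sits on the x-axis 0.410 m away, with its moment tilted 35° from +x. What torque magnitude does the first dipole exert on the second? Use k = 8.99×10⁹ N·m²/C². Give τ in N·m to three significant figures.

τ ≈ 9.02×10⁻¹² N·m

The second dipole sits on the axis of the first, so the field there is axial: E₁ = 2kp₁/r³ along +x.
E₁ = 2(8.99×10⁹)(1.92×10⁻¹²)/(0.410)³ = 0.5009 N/C.
Torque on the second dipole: τ = p₂ E₁ sinθ.
τ = (3.14×10⁻¹¹)(0.5009)·sin35° = 9.021×10⁻¹² N·m.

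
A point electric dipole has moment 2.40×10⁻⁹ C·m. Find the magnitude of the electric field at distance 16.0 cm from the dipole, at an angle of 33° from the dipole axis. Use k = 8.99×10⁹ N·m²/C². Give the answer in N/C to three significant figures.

E ≈ 9290 N/C

At angle θ the dipole field magnitude is E = (kp/r³)·√(1 + 3cos²θ).
kp/r³ = (8.99×10⁹)(2.40×10⁻⁹) / (0.160)³ = 5268 N/C.
√(1 + 3cos²33°) = √(1 + 3·0.7034) = √3.1101 ≈ 1.7635.
E ≈ 5268 × 1.764 = 9290 N/C.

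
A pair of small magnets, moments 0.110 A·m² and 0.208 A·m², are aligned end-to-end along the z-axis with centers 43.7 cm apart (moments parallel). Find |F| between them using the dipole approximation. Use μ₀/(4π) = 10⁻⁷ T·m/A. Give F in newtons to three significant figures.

On-axis B of dipole 1: B = (μ₀/4π)·2m₁/r³. Force on dipole 2: F = m₂·dB/dr.
dB/dr = −(μ₀/4π)·6m₁/r⁴, so |F| = (μ₀/4π)·6m₁m₂/r⁴.
F = 6(10⁻⁷)(0.110)(0.208)/(0.437)⁴ = 3.764×10⁻⁷ N.

F ≈ 3.76×10⁻⁷ N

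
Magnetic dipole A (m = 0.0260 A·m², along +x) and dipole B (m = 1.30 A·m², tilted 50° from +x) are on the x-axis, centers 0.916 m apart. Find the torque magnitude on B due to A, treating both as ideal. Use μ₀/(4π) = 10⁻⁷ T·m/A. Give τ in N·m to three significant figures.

Dipole B is on the axis of dipole A, so B₁ there is axial: B₁ = (μ₀/4π)·2m₁/r³ along +x.
B₁ = 2(10⁻⁷)(0.0260)/(0.916)³ = 6.766×10⁻⁹ T.
τ = m₂ B₁ sinθ.
τ = (1.30)(6.766×10⁻⁹)·sin50° = 6.738×10⁻⁹ N·m.

τ ≈ 6.74×10⁻⁹ N·m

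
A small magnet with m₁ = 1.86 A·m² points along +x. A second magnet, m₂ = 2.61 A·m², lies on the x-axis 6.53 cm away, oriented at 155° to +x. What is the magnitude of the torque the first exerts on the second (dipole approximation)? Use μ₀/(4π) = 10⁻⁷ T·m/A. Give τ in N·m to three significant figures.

Dipole B is on the axis of dipole A, so B₁ there is axial: B₁ = (μ₀/4π)·2m₁/r³ along +x.
B₁ = 2(10⁻⁷)(1.86)/(0.0653)³ = 0.001336 T.
τ = m₂ B₁ sinθ.
τ = (2.61)(0.001336)·sin155° = 0.001474 N·m.

τ ≈ 0.00147 N·m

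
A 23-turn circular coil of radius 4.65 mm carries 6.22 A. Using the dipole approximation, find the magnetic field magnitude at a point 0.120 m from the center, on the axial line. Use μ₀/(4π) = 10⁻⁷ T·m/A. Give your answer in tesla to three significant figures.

B ≈ 1.12×10⁻⁶ T

m = NIA = NIπa² = 23·(6.22)·π·(0.00465)² = 0.009718 A·m².
On axis B = (μ₀/4π)·2m/r³.
B = 2·(10⁻⁷)·(0.009718) / (0.120)³ = 1.125×10⁻⁶ T.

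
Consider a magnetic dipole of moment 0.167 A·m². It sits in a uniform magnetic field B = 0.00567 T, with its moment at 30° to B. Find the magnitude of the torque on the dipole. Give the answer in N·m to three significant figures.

Torque on a magnetic dipole: τ = mB sinθ.
τ = (0.167)(0.00567)·sin30° = 4.734×10⁻⁴ N·m.

τ ≈ 4.73×10⁻⁴ N·m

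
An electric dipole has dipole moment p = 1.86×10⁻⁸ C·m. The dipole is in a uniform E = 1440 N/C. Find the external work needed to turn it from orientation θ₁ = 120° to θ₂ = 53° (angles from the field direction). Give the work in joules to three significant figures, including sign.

W ≈ -2.95×10⁻⁵ J

W_ext = ΔU = U(θ₂) − U(θ₁) = −pE cosθ₂ − (−pE cosθ₁) = pE(cosθ₁ − cosθ₂).
W = (1.86×10⁻⁸)(1440)·(cos120° − cos53°) = (2.678×10⁻⁵)·(-1.1018) = -2.951×10⁻⁵ J.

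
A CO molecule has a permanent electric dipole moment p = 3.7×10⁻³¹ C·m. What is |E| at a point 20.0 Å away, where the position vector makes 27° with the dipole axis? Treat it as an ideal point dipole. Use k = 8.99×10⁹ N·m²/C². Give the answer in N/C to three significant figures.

E ≈ 7.65×10⁵ N/C

At angle θ the dipole field magnitude is E = (kp/r³)·√(1 + 3cos²θ).
kp/r³ = (8.99×10⁹)(3.70×10⁻³¹) / (2.00×10⁻⁹)³ = 4.158×10⁵ N/C.
√(1 + 3cos²27°) = √(1 + 3·0.7939) = √3.3817 ≈ 1.8389.
E ≈ 4.158×10⁵ × 1.839 = 7.646×10⁵ N/C.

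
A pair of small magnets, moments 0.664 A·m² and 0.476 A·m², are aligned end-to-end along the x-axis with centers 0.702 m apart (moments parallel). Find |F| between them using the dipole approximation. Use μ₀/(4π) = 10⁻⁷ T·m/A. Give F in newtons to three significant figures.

On-axis B of dipole 1: B = (μ₀/4π)·2m₁/r³. Force on dipole 2: F = m₂·dB/dr.
dB/dr = −(μ₀/4π)·6m₁/r⁴, so |F| = (μ₀/4π)·6m₁m₂/r⁴.
F = 6(10⁻⁷)(0.664)(0.476)/(0.702)⁴ = 7.809×10⁻⁷ N.

F ≈ 7.81×10⁻⁷ N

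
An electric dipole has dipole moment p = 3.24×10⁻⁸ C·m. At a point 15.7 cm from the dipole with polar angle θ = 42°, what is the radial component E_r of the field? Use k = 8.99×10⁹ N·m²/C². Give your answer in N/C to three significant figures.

For a dipole, E_r = (2kp cosθ)/r³.
kp/r³ = (8.99×10⁹)(3.24×10⁻⁸)/(0.157)³ = 7.527×10⁴ N/C.
E_r = 2·7.527×10⁴·cos42° = 1.119×10⁵ N/C.

E_r ≈ 1.12×10⁵ N/C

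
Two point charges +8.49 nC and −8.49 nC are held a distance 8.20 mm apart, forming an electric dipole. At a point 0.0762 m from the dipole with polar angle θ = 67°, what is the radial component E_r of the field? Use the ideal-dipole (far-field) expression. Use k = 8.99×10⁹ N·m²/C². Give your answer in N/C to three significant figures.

E_r ≈ 1110 N/C

Dipole moment p = qd = (8.49×10⁻⁹ C)(0.00820 m) = 6.962×10⁻¹¹ C·m.
For a dipole, E_r = (2kp cosθ)/r³.
kp/r³ = (8.99×10⁹)(6.962×10⁻¹¹)/(0.0762)³ = 1415 N/C.
E_r = 2·1415·cos67° = 1105 N/C.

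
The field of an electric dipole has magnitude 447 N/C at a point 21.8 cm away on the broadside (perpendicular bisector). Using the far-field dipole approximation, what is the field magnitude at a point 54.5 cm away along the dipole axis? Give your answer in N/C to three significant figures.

Dipole fields scale as 1/r³ in the far field.
The axial field is twice the equatorial field at the same r, so the geometry factor is 2/1.
E₂ = E₁ · (2/1) · (r₁/r₂)³ = 447 · 2 · (21.8/54.5)³.
(r₁/r₂)³ = (0.4)³ = 0.064.
E₂ ≈ 57.22 N/C.

E ≈ 57.2 N/C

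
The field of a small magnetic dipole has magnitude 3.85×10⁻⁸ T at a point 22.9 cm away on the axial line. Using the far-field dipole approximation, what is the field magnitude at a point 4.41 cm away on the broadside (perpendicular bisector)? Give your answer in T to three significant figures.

Dipole fields scale as 1/r³ in the far field.
The axial field is twice the equatorial field at the same r, so the geometry factor is 1/2.
B₂ = B₁ · (1/2) · (r₁/r₂)³ = 3.85×10⁻⁸ · 0.5 · (22.9/4.41)³.
(r₁/r₂)³ = (5.193)³ = 140.
B₂ ≈ 2.695×10⁻⁶ T.

B ≈ 2.70×10⁻⁶ T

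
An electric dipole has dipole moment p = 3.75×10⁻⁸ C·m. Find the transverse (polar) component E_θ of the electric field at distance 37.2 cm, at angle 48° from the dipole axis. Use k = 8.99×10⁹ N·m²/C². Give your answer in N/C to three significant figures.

For a dipole, E_θ = (kp sinθ)/r³.
kp/r³ = (8.99×10⁹)(3.75×10⁻⁸)/(0.372)³ = 6549 N/C.
E_θ = 6549·sin48° = 4867 N/C.

E_θ ≈ 4870 N/C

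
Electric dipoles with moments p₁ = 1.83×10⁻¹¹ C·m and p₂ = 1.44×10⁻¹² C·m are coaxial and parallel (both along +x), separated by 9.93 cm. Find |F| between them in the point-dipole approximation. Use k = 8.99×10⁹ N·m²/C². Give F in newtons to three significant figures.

On-axis field of dipole 1 at distance r: E = 2kp₁/r³. Force on dipole 2 is F = p₂·dE/dr (gradient along axis).
dE/dr = −6kp₁/r⁴, so |F| = 6kp₁p₂/r⁴ (attractive for aligned moments).
F = 6(8.99×10⁹)(1.83×10⁻¹¹)(1.44×10⁻¹²)/(0.0993)⁴ = 1.462×10⁻⁸ N.

F ≈ 1.46×10⁻⁸ N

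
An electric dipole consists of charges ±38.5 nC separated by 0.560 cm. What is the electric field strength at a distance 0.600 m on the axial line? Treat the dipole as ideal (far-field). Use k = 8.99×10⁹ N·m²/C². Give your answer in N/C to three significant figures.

Dipole moment p = qd = (3.85×10⁻⁸ C)(0.00560 m) = 2.156×10⁻¹⁰ C·m.
On the dipole axis E = 2kp/r³.
E = 2·(8.99×10⁹)(2.156×10⁻¹⁰) / (0.600)³ = 17.95 N/C.

E ≈ 17.9 N/C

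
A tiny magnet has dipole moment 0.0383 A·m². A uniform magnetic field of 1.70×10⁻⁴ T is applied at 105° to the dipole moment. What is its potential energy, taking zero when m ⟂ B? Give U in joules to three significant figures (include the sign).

U = −m·B = −mB cosθ.
U = −(0.0383)(1.70×10⁻⁴)·cos105° = 1.685×10⁻⁶ J.

U ≈ 1.69×10⁻⁶ J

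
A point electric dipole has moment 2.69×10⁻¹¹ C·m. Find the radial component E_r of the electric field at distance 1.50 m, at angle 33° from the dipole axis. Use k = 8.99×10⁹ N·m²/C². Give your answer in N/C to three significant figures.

E_r ≈ 0.120 N/C

For a dipole, E_r = (2kp cosθ)/r³.
kp/r³ = (8.99×10⁹)(2.69×10⁻¹¹)/(1.50)³ = 0.07165 N/C.
E_r = 2·0.07165·cos33° = 0.1202 N/C.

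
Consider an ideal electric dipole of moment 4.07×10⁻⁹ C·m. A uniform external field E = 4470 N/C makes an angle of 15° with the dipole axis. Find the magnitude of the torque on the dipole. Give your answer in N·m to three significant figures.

Torque on an electric dipole: τ = pE sinθ.
τ = (4.07×10⁻⁹)(4470)·sin15° = 4.709×10⁻⁶ N·m.

τ ≈ 4.71×10⁻⁶ N·m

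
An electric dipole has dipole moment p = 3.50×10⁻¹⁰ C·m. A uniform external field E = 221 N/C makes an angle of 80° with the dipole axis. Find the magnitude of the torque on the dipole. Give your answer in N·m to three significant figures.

Torque on an electric dipole: τ = pE sinθ.
τ = (3.50×10⁻¹⁰)(221)·sin80° = 7.617×10⁻⁸ N·m.

τ ≈ 7.62×10⁻⁸ N·m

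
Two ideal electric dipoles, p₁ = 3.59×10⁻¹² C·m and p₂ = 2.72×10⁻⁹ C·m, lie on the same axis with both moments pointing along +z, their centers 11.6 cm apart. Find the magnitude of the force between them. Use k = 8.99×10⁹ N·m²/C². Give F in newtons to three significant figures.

F ≈ 2.91×10⁻⁶ N

On-axis field of dipole 1 at distance r: E = 2kp₁/r³. Force on dipole 2 is F = p₂·dE/dr (gradient along axis).
dE/dr = −6kp₁/r⁴, so |F| = 6kp₁p₂/r⁴ (attractive for aligned moments).
F = 6(8.99×10⁹)(3.59×10⁻¹²)(2.72×10⁻⁹)/(0.116)⁴ = 2.909×10⁻⁶ N.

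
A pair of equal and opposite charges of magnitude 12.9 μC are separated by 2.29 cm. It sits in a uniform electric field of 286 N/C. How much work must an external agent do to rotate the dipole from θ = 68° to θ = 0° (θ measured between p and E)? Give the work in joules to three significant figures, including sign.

Dipole moment p = qd = (1.29×10⁻⁵ C)(0.0229 m) = 2.954×10⁻⁷ C·m.
W_ext = ΔU = U(θ₂) − U(θ₁) = −pE cosθ₂ − (−pE cosθ₁) = pE(cosθ₁ − cosθ₂).
W = (2.954×10⁻⁷)(286)·(cos68° − cos0°) = (8.448×10⁻⁵)·(-0.6254) = -5.284×10⁻⁵ J.

W ≈ -5.28×10⁻⁵ J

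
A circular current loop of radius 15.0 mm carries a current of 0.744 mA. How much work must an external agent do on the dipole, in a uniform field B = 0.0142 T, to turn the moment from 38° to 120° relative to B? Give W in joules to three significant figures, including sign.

Magnetic moment m = IA = Iπa² = (7.44×10⁻⁴)·π·(0.0150)² = 5.259×10⁻⁷ A·m².
W_ext = ΔU = −mB cosθ₂ + mB cosθ₁ = mB(cosθ₁ − cosθ₂).
W = (5.259×10⁻⁷)(0.0142)·(cos38° − cos120°) = (7.468×10⁻⁹)·(+1.2880) = 9.619×10⁻⁹ J.

W ≈ 9.62×10⁻⁹ J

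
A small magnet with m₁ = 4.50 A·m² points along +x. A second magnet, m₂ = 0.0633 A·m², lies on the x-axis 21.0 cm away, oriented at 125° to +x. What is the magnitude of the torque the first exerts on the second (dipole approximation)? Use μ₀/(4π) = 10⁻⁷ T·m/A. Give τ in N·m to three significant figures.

Dipole B is on the axis of dipole A, so B₁ there is axial: B₁ = (μ₀/4π)·2m₁/r³ along +x.
B₁ = 2(10⁻⁷)(4.50)/(0.210)³ = 9.718×10⁻⁵ T.
τ = m₂ B₁ sinθ.
τ = (0.0633)(9.718×10⁻⁵)·sin125° = 5.039×10⁻⁶ N·m.

τ ≈ 5.04×10⁻⁶ N·m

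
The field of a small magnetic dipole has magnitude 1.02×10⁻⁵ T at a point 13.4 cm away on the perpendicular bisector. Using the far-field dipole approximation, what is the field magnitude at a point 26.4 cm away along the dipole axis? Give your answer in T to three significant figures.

B ≈ 2.67×10⁻⁶ T

Dipole fields scale as 1/r³ in the far field.
The axial field is twice the equatorial field at the same r, so the geometry factor is 2/1.
B₂ = B₁ · (2/1) · (r₁/r₂)³ = 1.02×10⁻⁵ · 2 · (13.4/26.4)³.
(r₁/r₂)³ = (0.5076)³ = 0.1308.
B₂ ≈ 2.668×10⁻⁶ T.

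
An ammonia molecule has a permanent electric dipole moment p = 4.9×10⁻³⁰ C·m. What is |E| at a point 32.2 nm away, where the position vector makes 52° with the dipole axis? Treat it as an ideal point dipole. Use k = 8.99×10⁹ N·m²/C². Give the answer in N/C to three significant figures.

At angle θ the dipole field magnitude is E = (kp/r³)·√(1 + 3cos²θ).
kp/r³ = (8.99×10⁹)(4.90×10⁻³⁰) / (3.22×10⁻⁸)³ = 1319 N/C.
√(1 + 3cos²52°) = √(1 + 3·0.3790) = √2.1371 ≈ 1.4619.
E ≈ 1319 × 1.462 = 1929 N/C.

E ≈ 1930 N/C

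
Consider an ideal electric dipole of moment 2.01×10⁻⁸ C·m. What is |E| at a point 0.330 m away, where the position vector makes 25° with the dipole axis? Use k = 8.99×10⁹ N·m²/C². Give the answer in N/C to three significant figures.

At angle θ the dipole field magnitude is E = (kp/r³)·√(1 + 3cos²θ).
kp/r³ = (8.99×10⁹)(2.01×10⁻⁸) / (0.330)³ = 5028 N/C.
√(1 + 3cos²25°) = √(1 + 3·0.8214) = √3.4642 ≈ 1.8612.
E ≈ 5028 × 1.861 = 9359 N/C.

E ≈ 9360 N/C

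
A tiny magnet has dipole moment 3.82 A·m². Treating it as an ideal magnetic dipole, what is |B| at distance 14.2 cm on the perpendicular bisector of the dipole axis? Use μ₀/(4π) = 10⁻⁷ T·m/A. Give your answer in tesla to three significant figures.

In the equatorial plane B = (μ₀/4π)·m/r³ (half the axial value).
B = (10⁻⁷)·(3.82) / (0.142)³ = 1.334×10⁻⁴ T.

B ≈ 1.33×10⁻⁴ T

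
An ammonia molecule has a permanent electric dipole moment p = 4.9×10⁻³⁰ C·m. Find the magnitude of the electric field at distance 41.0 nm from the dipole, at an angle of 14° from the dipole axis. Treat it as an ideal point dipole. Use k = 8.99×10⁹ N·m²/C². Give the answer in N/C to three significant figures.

At angle θ the dipole field magnitude is E = (kp/r³)·√(1 + 3cos²θ).
kp/r³ = (8.99×10⁹)(4.90×10⁻³⁰) / (4.10×10⁻⁸)³ = 639.2 N/C.
√(1 + 3cos²14°) = √(1 + 3·0.9415) = √3.8244 ≈ 1.9556.
E ≈ 639.2 × 1.956 = 1250 N/C.

E ≈ 1250 N/C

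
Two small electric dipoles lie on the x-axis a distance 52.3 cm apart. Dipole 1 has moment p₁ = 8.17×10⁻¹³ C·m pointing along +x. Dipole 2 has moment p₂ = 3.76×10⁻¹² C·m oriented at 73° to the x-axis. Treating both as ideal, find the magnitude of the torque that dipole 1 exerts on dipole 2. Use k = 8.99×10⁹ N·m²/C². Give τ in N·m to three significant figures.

τ ≈ 3.69×10⁻¹³ N·m

The second dipole sits on the axis of the first, so the field there is axial: E₁ = 2kp₁/r³ along +x.
E₁ = 2(8.99×10⁹)(8.17×10⁻¹³)/(0.523)³ = 0.1027 N/C.
Torque on the second dipole: τ = p₂ E₁ sinθ.
τ = (3.76×10⁻¹²)(0.1027)·sin73° = 3.692×10⁻¹³ N·m.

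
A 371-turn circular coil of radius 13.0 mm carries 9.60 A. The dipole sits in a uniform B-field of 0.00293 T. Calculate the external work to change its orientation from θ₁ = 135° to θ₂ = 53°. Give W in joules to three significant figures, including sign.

W ≈ -0.00725 J

m = NIA = NIπa² = 371·(9.60)·π·(0.0130)² = 1.891 A·m².
W_ext = ΔU = −mB cosθ₂ + mB cosθ₁ = mB(cosθ₁ − cosθ₂).
W = (1.891)(0.00293)·(cos135° − cos53°) = (0.005541)·(-1.3089) = -0.007252 J.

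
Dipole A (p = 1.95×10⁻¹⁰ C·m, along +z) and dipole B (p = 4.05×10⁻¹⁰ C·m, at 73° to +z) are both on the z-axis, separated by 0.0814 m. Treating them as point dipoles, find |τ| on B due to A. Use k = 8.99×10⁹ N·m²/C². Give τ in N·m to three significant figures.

τ ≈ 2.52×10⁻⁶ N·m

The second dipole sits on the axis of the first, so the field there is axial: E₁ = 2kp₁/r³ along +z.
E₁ = 2(8.99×10⁹)(1.95×10⁻¹⁰)/(0.0814)³ = 6501 N/C.
Torque on the second dipole: τ = p₂ E₁ sinθ.
τ = (4.05×10⁻¹⁰)(6501)·sin73° = 2.518×10⁻⁶ N·m.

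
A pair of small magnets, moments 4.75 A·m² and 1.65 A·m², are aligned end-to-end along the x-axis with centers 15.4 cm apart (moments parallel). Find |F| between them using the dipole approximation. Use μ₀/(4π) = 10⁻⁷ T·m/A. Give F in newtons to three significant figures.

F ≈ 0.00836 N

On-axis B of dipole 1: B = (μ₀/4π)·2m₁/r³. Force on dipole 2: F = m₂·dB/dr.
dB/dr = −(μ₀/4π)·6m₁/r⁴, so |F| = (μ₀/4π)·6m₁m₂/r⁴.
F = 6(10⁻⁷)(4.75)(1.65)/(0.154)⁴ = 0.008361 N.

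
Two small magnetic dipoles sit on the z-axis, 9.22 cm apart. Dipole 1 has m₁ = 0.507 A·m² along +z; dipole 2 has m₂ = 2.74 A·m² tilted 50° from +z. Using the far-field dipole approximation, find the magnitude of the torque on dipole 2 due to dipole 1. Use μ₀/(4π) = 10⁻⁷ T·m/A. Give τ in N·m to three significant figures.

τ ≈ 2.72×10⁻⁴ N·m

Dipole B is on the axis of dipole A, so B₁ there is axial: B₁ = (μ₀/4π)·2m₁/r³ along +z.
B₁ = 2(10⁻⁷)(0.507)/(0.0922)³ = 1.294×10⁻⁴ T.
τ = m₂ B₁ sinθ.
τ = (2.74)(1.294×10⁻⁴)·sin50° = 2.715×10⁻⁴ N·m.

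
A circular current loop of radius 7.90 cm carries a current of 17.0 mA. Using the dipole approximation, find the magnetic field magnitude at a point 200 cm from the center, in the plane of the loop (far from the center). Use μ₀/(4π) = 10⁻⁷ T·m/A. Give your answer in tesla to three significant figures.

Magnetic moment m = IA = Iπa² = (0.0170)·π·(0.0790)² = 3.333×10⁻⁴ A·m².
In the equatorial plane B = (μ₀/4π)·m/r³ (half the axial value).
B = (10⁻⁷)·(3.333×10⁻⁴) / (2.00)³ = 4.166×10⁻¹² T.

B ≈ 4.17×10⁻¹² T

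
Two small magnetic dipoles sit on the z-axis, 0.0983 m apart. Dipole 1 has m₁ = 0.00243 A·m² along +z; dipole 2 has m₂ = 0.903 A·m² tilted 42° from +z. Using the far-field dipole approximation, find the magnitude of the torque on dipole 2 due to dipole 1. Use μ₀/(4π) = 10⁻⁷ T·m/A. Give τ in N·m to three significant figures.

τ ≈ 3.09×10⁻⁷ N·m

Dipole B is on the axis of dipole A, so B₁ there is axial: B₁ = (μ₀/4π)·2m₁/r³ along +z.
B₁ = 2(10⁻⁷)(0.00243)/(0.0983)³ = 5.117×10⁻⁷ T.
τ = m₂ B₁ sinθ.
τ = (0.903)(5.117×10⁻⁷)·sin42° = 3.092×10⁻⁷ N·m.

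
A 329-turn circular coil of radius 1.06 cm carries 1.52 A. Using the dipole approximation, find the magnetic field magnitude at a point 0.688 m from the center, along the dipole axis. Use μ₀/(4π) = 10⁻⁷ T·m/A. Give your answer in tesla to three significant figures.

B ≈ 1.08×10⁻⁷ T

m = NIA = NIπa² = 329·(1.52)·π·(0.0106)² = 0.1765 A·m².
On axis B = (μ₀/4π)·2m/r³.
B = 2·(10⁻⁷)·(0.1765) / (0.688)³ = 1.084×10⁻⁷ T.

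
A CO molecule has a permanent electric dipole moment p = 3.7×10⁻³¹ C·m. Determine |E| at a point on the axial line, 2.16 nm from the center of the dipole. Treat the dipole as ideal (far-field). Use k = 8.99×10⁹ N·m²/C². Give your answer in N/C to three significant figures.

On the dipole axis E = 2kp/r³.
E = 2·(8.99×10⁹)(3.70×10⁻³¹) / (2.16×10⁻⁹)³ = 6.601×10⁵ N/C.

E ≈ 6.60×10⁵ N/C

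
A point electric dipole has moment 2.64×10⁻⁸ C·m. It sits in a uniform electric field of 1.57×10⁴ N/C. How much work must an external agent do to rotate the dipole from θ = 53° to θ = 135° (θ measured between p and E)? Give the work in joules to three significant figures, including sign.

W_ext = ΔU = U(θ₂) − U(θ₁) = −pE cosθ₂ − (−pE cosθ₁) = pE(cosθ₁ − cosθ₂).
W = (2.64×10⁻⁸)(1.57×10⁴)·(cos53° − cos135°) = (4.145×10⁻⁴)·(+1.3089) = 5.425×10⁻⁴ J.

W ≈ 5.43×10⁻⁴ J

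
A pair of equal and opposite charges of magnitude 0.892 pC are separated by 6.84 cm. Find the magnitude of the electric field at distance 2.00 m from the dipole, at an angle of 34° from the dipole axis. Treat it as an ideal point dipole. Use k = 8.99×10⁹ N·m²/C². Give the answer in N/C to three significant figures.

Dipole moment p = qd = (8.92×10⁻¹³ C)(0.0684 m) = 6.101×10⁻¹⁴ C·m.
At angle θ the dipole field magnitude is E = (kp/r³)·√(1 + 3cos²θ).
kp/r³ = (8.99×10⁹)(6.101×10⁻¹⁴) / (2.00)³ = 6.856×10⁻⁵ N/C.
√(1 + 3cos²34°) = √(1 + 3·0.6873) = √3.0619 ≈ 1.7498.
E ≈ 6.856×10⁻⁵ × 1.750 = 1.200×10⁻⁴ N/C.

E ≈ 1.20×10⁻⁴ N/C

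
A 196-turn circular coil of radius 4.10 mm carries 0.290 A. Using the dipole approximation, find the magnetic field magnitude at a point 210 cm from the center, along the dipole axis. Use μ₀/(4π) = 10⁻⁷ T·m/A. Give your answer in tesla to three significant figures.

B ≈ 6.48×10⁻¹¹ T

m = NIA = NIπa² = 196·(0.290)·π·(0.00410)² = 0.003002 A·m².
On axis B = (μ₀/4π)·2m/r³.
B = 2·(10⁻⁷)·(0.003002) / (2.10)³ = 6.483×10⁻¹¹ T.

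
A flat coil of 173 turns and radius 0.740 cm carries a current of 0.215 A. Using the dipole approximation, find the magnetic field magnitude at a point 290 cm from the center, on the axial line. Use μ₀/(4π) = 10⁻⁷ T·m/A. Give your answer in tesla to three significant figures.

m = NIA = NIπa² = 173·(0.215)·π·(0.00740)² = 0.006399 A·m².
On axis B = (μ₀/4π)·2m/r³.
B = 2·(10⁻⁷)·(0.006399) / (2.90)³ = 5.247×10⁻¹¹ T.

B ≈ 5.25×10⁻¹¹ T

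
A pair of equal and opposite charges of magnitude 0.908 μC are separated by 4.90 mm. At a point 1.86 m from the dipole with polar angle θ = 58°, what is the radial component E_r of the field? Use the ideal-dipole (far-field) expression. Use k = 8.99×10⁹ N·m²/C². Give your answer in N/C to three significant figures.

E_r ≈ 6.59 N/C

Dipole moment p = qd = (9.08×10⁻⁷ C)(0.00490 m) = 4.449×10⁻⁹ C·m.
For a dipole, E_r = (2kp cosθ)/r³.
kp/r³ = (8.99×10⁹)(4.449×10⁻⁹)/(1.86)³ = 6.216 N/C.
E_r = 2·6.216·cos58° = 6.588 N/C.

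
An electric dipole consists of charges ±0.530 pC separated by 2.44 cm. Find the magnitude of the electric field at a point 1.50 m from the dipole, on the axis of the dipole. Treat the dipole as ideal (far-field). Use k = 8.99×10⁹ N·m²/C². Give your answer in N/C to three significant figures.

Dipole moment p = qd = (5.30×10⁻¹³ C)(0.0244 m) = 1.293×10⁻¹⁴ C·m.
On the dipole axis E = 2kp/r³.
E = 2·(8.99×10⁹)(1.293×10⁻¹⁴) / (1.50)³ = 6.888×10⁻⁵ N/C.

E ≈ 6.89×10⁻⁵ N/C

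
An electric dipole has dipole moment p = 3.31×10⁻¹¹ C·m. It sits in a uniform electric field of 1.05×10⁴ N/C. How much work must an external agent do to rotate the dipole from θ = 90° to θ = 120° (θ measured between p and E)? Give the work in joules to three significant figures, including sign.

W_ext = ΔU = U(θ₂) − U(θ₁) = −pE cosθ₂ − (−pE cosθ₁) = pE(cosθ₁ − cosθ₂).
W = (3.31×10⁻¹¹)(1.05×10⁴)·(cos90° − cos120°) = (3.476×10⁻⁷)·(+0.5000) = 1.738×10⁻⁷ J.

W ≈ 1.74×10⁻⁷ J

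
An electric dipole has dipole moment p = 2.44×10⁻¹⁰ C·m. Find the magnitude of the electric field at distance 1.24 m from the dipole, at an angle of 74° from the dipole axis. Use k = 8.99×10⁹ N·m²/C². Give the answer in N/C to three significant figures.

E ≈ 1.27 N/C

At angle θ the dipole field magnitude is E = (kp/r³)·√(1 + 3cos²θ).
kp/r³ = (8.99×10⁹)(2.44×10⁻¹⁰) / (1.24)³ = 1.150 N/C.
√(1 + 3cos²74°) = √(1 + 3·0.0760) = √1.2279 ≈ 1.1081.
E ≈ 1.150 × 1.108 = 1.275 N/C.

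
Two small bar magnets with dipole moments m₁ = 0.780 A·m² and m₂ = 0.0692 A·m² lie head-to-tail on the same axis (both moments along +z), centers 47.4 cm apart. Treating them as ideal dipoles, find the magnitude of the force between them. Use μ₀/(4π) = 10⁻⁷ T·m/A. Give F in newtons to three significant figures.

F ≈ 6.42×10⁻⁷ N

On-axis B of dipole 1: B = (μ₀/4π)·2m₁/r³. Force on dipole 2: F = m₂·dB/dr.
dB/dr = −(μ₀/4π)·6m₁/r⁴, so |F| = (μ₀/4π)·6m₁m₂/r⁴.
F = 6(10⁻⁷)(0.780)(0.0692)/(0.474)⁴ = 6.416×10⁻⁷ N.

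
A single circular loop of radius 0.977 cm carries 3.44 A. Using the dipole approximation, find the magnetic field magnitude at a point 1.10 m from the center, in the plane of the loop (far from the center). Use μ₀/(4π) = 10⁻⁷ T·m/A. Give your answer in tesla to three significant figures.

Magnetic moment m = IA = Iπa² = (3.44)·π·(0.00977)² = 0.001032 A·m².
In the equatorial plane B = (μ₀/4π)·m/r³ (half the axial value).
B = (10⁻⁷)·(0.001032) / (1.10)³ = 7.754×10⁻¹¹ T.

B ≈ 7.75×10⁻¹¹ T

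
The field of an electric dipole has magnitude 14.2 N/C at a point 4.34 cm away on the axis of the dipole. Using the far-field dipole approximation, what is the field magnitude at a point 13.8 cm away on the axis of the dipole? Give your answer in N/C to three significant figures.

E ≈ 0.442 N/C

Dipole fields scale as 1/r³ in the far field; the geometry is the same at both points.
E₂ = E₁ · (r₁/r₂)³ = 14.2 · (4.34/13.8)³.
(r₁/r₂)³ = (0.3145)³ = 0.03111.
E₂ ≈ 0.4417 N/C.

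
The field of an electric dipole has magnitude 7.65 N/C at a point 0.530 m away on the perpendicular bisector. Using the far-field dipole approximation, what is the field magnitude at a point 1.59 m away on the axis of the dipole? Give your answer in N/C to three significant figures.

Dipole fields scale as 1/r³ in the far field.
The axial field is twice the equatorial field at the same r, so the geometry factor is 2/1.
E₂ = E₁ · (2/1) · (r₁/r₂)³ = 7.65 · 2 · (0.530/1.59)³.
(r₁/r₂)³ = (0.3333)³ = 0.03704.
E₂ ≈ 0.5667 N/C.

E ≈ 0.567 N/C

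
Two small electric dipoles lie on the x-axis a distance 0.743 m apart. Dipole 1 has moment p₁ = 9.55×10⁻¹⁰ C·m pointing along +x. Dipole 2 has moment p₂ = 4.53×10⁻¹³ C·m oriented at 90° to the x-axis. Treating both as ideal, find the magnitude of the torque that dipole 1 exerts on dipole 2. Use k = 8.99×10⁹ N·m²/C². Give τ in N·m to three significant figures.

τ ≈ 1.90×10⁻¹¹ N·m

The second dipole sits on the axis of the first, so the field there is axial: E₁ = 2kp₁/r³ along +x.
E₁ = 2(8.99×10⁹)(9.55×10⁻¹⁰)/(0.743)³ = 41.86 N/C.
Torque on the second dipole: τ = p₂ E₁ sinθ.
τ = (4.53×10⁻¹³)(41.86)·sin90° = 1.896×10⁻¹¹ N·m.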